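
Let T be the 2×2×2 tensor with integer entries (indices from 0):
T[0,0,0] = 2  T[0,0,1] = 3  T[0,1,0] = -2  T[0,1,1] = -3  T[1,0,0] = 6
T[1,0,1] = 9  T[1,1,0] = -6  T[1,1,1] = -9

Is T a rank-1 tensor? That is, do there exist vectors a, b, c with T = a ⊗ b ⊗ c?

The mode-1 fibre T[:,0,0] = [2, 6] gives a = [1, 3] (primitive direction); the mode-2 fibre T[0,:,0] = [2, -2] gives b = [1, -1]; then c[k] = T[0,0,k] / (a[0]·b[0]) = [2, 3] / 1 = [2, 3].
Expanding [1, 3] ⊗ [1, -1] ⊗ [2, 3] reproduces all 8 entries of T, so T = [1, 3] ⊗ [1, -1] ⊗ [2, 3] and rank(T) ≤ 1.
Equivalently every frontal slice T[:,:,k] is c[k] times the rank-1 matrix [1, 3] ⊗ [1, -1]. So T has rank 1 (it is nonzero).

Yes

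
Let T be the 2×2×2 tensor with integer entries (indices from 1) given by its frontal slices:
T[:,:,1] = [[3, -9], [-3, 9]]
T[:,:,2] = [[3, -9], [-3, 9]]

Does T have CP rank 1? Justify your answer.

If T = a ⊗ b ⊗ c then every fibre of T is a multiple of the corresponding factor, so read the factors off the fibres through the nonzero entry T[1,1,1] = 3.
The mode-1 fibre T[:,1,1] = [3, -3] gives a = [1, -1] (primitive direction); the mode-2 fibre T[1,:,1] = [3, -9] gives b = [1, -3]; then c[k] = T[1,1,k] / (a[1]·b[1]) = [3, 3] / 1 = [3, 3].
Expanding [1, -1] ⊗ [1, -3] ⊗ [3, 3] reproduces all 8 entries of T, so T = [1, -1] ⊗ [1, -3] ⊗ [3, 3] and rank(T) ≤ 1.
Equivalently every frontal slice T[:,:,k] is c[k] times the rank-1 matrix [1, -1] ⊗ [1, -3]. So T has rank 1 (it is nonzero).

Yes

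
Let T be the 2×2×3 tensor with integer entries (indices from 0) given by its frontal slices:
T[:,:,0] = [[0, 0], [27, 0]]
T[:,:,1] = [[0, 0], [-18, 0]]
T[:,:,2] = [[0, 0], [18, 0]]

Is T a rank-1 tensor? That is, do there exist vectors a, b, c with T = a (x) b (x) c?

If T = a (x) b (x) c then every fibre of T is a multiple of the corresponding factor, so read the factors off the fibres through the nonzero entry T[1,0,0] = 27.
The mode-1 fibre T[:,0,0] = [0, 27] gives a = [0, 1] (primitive direction); the mode-2 fibre T[1,:,0] = [27, 0] gives b = [1, 0]; then c[k] = T[1,0,k] / (a[1]·b[0]) = [27, -18, 18] / 1 = [27, -18, 18].
Expanding [0, 1] (x) [1, 0] (x) [27, -18, 18] reproduces all 12 entries of T, so T = [0, 1] (x) [1, 0] (x) [27, -18, 18] and rank(T) ≤ 1.
Equivalently every frontal slice T[:,:,k] is c[k] times the rank-1 matrix [0, 1] (x) [1, 0]. So T has rank 1 (it is nonzero).

Yes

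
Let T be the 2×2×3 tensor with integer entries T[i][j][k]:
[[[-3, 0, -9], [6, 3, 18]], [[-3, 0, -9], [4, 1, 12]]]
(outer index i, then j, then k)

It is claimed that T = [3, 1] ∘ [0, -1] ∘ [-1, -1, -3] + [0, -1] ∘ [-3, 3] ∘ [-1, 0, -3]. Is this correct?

No

Reconstruct entry (0,0,0) from the claimed factors: Σₗ aₗ[0]bₗ[0]cₗ[0] = (3)·(0)·(-1) + (0)·(-3)·(-1) = 0, but T[0,0,0] = -3. The claim is false.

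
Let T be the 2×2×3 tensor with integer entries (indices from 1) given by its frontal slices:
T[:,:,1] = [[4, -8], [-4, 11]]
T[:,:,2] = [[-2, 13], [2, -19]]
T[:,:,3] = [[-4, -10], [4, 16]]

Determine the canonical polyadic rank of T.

2

Lower bound: the mode-1 unfolding of T (rows indexed by i, columns by (j,k) = (1,1), (1,2), (1,3), (2,1), (2,2), (2,3)) is [[4, -2, -4, -8, 13, -10], [-4, 2, 4, 11, -19, 16]].
There the 2×2 minor on rows i ∈ {1, 2}, columns (j,k) ∈ {(1,1), (2,1)} is det [[4, -8], [-4, 11]] = 12 ≠ 0, so this unfolding has rank ≥ 2; CP rank is at least every unfolding rank, so rank(T) ≥ 2. (Flattening ranks never certify an upper bound on CP rank; for that we must actually write T with 2 rank-1 terms.)
Upper bound — finding two terms. Write S_k = T[:,:,k] for the frontal slices: S₁ = [[4, -8], [-4, 11]], S₂ = [[-2, 13], [2, -19]], S₃ = [[-4, -10], [4, 16]].
If T = a₁ (x) b₁ (x) c₁ + a₂ (x) b₂ (x) c₂ then each S_k = c₁[k]·a₁b₁ᵀ + c₂[k]·a₂b₂ᵀ. S₁ and S₂ are linearly independent, so a₁b₁ᵀ and a₂b₂ᵀ must span the same plane of matrices: they are the rank-1 matrices of the form x·S₁ + y·S₂.
det(x·S₁ + y·S₂) is 12·x² − 30·xy + 12·y² = 6·(x − 2·y)(2·x − y), vanishing at (x:y) = (2:1) and (1:2).
M₁ = 2·S₁ + S₂ = [[6, -3], [-6, 3]] = 3·[1, -1][2, -1]ᵀ and M₂ = S₁ + 2·S₂ = [[0, 18], [0, -27]] = 9·[2, -3][0, 1]ᵀ, so take a₁ = [1, -1], b₁ = [2, -1], a₂ = [2, -3], b₂ = [0, 1].
Each slice is an integer combination of E₁ = a₁b₁ᵀ and E₂ = a₂b₂ᵀ: S₁ = 2·E₁ − 3·E₂, S₂ = −E₁ + 6·E₂, S₃ = −2·E₁ − 6·E₂; reading off coefficients, c₁ = [2, -1, -2] and c₂ = [-3, 6, -6].
Hence T = [1, -1] (x) [2, -1] (x) [2, -1, -2] + [2, -3] (x) [0, 1] (x) [-3, 6, -6], so rank(T) ≤ 2.
These bounds meet, so rank(T) = 2.
Check entry T[1,2,3] = -10: (1)·(-1)·(-2) + (2)·(1)·(-6) = -10.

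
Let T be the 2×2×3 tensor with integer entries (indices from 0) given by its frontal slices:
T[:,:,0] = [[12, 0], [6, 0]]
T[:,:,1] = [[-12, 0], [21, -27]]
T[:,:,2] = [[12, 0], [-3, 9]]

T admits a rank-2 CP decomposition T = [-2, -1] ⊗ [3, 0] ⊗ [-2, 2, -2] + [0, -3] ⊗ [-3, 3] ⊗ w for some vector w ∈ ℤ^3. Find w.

Subtract the known terms from T to get the rank-1 residual R = [0, -3] ⊗ [-3, 3] ⊗ w, so R[i,j,k] = a[i]·b[j]·w[k]. Pick indices with nonzero a[1]·b[0] = (-3)·(-3) = 9. Only the fibre through (1,0,·) is needed: R[1,0,:] = T[1,0,:] − Σₗ aₗ[1]bₗ[0]cₗ = [6, 21, -3] − (-1)·(3)·[-2, 2, -2] = [0, 27, -9]. Then w[k] = R[1,0,k] / 9 for each k, giving w = [0, 27, -9] / 9 = [0, 3, -1].

w = [0, 3, -1]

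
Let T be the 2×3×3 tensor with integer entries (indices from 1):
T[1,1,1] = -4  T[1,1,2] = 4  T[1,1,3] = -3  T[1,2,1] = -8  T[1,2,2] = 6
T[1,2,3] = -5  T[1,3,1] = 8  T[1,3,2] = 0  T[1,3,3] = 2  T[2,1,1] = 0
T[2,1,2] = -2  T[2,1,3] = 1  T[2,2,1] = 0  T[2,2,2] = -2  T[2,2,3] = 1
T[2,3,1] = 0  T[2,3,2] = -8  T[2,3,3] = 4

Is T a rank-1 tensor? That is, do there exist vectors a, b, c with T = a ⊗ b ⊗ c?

The mode-2 unfolding of T (rows indexed by j, columns by (i,k) = (1,1), (1,2), (1,3), (2,1), (2,2), (2,3)) is [[-4, 4, -3, 0, -2, 1], [-8, 6, -5, 0, -2, 1], [8, 0, 2, 0, -8, 4]].
There the 3×3 minor on rows j ∈ {1, 2, 3}, columns (i,k) ∈ {(1,1), (1,2), (2,2)} is det [[-4, 4, -2], [-8, 6, -2], [8, 0, -8]] = -32 ≠ 0, so this unfolding has rank ≥ 3; CP rank is at least every unfolding rank, so rank(T) ≥ 3.
In particular rank(T) ≥ 3 > 1, so T is not rank-1.

No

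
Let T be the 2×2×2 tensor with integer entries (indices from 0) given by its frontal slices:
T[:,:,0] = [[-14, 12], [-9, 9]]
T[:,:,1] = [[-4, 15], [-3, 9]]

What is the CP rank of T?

2

Lower bound: the mode-2 unfolding of T (rows indexed by j, columns by (i,k) = (0,0), (0,1), (1,0), (1,1)) is [[-14, -4, -9, -3], [12, 15, 9, 9]].
There the 2×2 minor on rows j ∈ {0, 1}, columns (i,k) ∈ {(0,0), (0,1)} is det [[-14, -4], [12, 15]] = -162 ≠ 0, so this unfolding has rank ≥ 2; CP rank is at least every unfolding rank, so rank(T) ≥ 2. (Unfolding ranks only ever bound the CP rank from below — rank(T) can be strictly larger than all of them — so the matching upper bound has to come from an explicit 2-term decomposition.)
Upper bound — finding two terms. Write S_k = T[:,:,k] for the frontal slices: S₀ = [[-14, 12], [-9, 9]], S₁ = [[-4, 15], [-3, 9]].
If T = a₁ ⊗ b₁ ⊗ c₁ + a₂ ⊗ b₂ ⊗ c₂ then each S_k = c₁[k]·a₁b₁ᵀ + c₂[k]·a₂b₂ᵀ. S₀ and S₁ are linearly independent, so a₁b₁ᵀ and a₂b₂ᵀ must span the same plane of matrices: they are the rank-1 matrices of the form x·S₀ + y·S₁.
det(x·S₀ + y·S₁) is −18·x² + 9·xy + 9·y² = (-9)·(x − y)(2·x + y), vanishing at (x:y) = (1:1) and (1:-2).
M₁ = S₀ + S₁ = [[-18, 27], [-12, 18]] = (-3)·[3, 2][2, -3]ᵀ and M₂ = S₀ − 2·S₁ = [[-6, -18], [-3, -9]] = (-3)·[2, 1][1, 3]ᵀ, so take a₁ = [3, 2], b₁ = [2, -3], a₂ = [2, 1], b₂ = [1, 3].
Each slice is an integer combination of E₁ = a₁b₁ᵀ and E₂ = a₂b₂ᵀ: S₀ = −2·E₁ − E₂, S₁ = −E₁ + E₂; reading off coefficients, c₁ = [-2, -1] and c₂ = [-1, 1].
Hence T = [3, 2] ⊗ [2, -3] ⊗ [-2, -1] + [2, 1] ⊗ [1, 3] ⊗ [-1, 1], so rank(T) ≤ 2.
These bounds meet, so rank(T) = 2.
Check entry T[0,1,1] = 15: (3)·(-3)·(-1) + (2)·(3)·(1) = 15.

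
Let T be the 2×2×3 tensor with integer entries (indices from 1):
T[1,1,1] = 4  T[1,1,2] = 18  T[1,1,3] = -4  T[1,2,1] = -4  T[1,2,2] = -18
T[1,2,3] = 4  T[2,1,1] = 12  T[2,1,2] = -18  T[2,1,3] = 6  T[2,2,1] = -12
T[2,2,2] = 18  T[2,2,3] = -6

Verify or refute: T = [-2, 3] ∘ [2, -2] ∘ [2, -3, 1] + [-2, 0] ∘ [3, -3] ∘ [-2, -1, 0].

Reconstruct entrywise from the claimed factors. For example, T[2,2,2] = 18 and Σₗ aₗ[2]bₗ[2]cₗ[2] = (3)·(-2)·(-3) + (0)·(-3)·(-1) = 18; checking all 12 entries, every one matches. The claim holds.

Yes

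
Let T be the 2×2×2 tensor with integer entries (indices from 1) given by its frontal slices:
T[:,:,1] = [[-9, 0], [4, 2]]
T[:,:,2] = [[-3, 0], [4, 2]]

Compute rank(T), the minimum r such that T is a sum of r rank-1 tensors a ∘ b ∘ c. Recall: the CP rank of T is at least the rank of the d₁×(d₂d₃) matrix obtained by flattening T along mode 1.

2

Lower bound: the mode-3 unfolding of T (rows indexed by k, columns by (i,j) = (1,1), (1,2), (2,1), (2,2)) is [[-9, 0, 4, 2], [-3, 0, 4, 2]].
There the 2×2 minor on rows k ∈ {1, 2}, columns (i,j) ∈ {(1,1), (2,1)} is det [[-9, 4], [-3, 4]] = -24 ≠ 0, so this unfolding has rank ≥ 2; CP rank is at least every unfolding rank, so rank(T) ≥ 2. (Flattening ranks never certify an upper bound on CP rank; for that we must actually write T with 2 rank-1 terms.)
Upper bound — finding two terms. Write S_k = T[:,:,k] for the frontal slices: S₁ = [[-9, 0], [4, 2]], S₂ = [[-3, 0], [4, 2]].
If T = a₁ ∘ b₁ ∘ c₁ + a₂ ∘ b₂ ∘ c₂ then each S_k = c₁[k]·a₁b₁ᵀ + c₂[k]·a₂b₂ᵀ. S₁ and S₂ are linearly independent, so a₁b₁ᵀ and a₂b₂ᵀ must span the same plane of matrices: they are the rank-1 matrices of the form x·S₁ + y·S₂.
det(x·S₁ + y·S₂) is −18·x² − 24·xy − 6·y² = (-6)·(x + y)(3·x + y), vanishing at (x:y) = (1:-1) and (1:-3).
M₁ = S₁ − S₂ = [[-6, 0], [0, 0]] = (-6)·[1, 0][1, 0]ᵀ and M₂ = S₁ − 3·S₂ = [[0, 0], [-8, -4]] = (-4)·[0, 1][2, 1]ᵀ, so take a₁ = [1, 0], b₁ = [1, 0], a₂ = [0, 1], b₂ = [2, 1].
Each slice is an integer combination of E₁ = a₁b₁ᵀ and E₂ = a₂b₂ᵀ: S₁ = −9·E₁ + 2·E₂, S₂ = −3·E₁ + 2·E₂; reading off coefficients, c₁ = [-9, -3] and c₂ = [2, 2].
Hence T = [1, 0] ∘ [1, 0] ∘ [-9, -3] + [0, 1] ∘ [2, 1] ∘ [2, 2], so rank(T) ≤ 2.
These bounds meet, so rank(T) = 2.
Check entry T[1,1,1] = -9: (1)·(1)·(-9) + (0)·(2)·(2) = -9.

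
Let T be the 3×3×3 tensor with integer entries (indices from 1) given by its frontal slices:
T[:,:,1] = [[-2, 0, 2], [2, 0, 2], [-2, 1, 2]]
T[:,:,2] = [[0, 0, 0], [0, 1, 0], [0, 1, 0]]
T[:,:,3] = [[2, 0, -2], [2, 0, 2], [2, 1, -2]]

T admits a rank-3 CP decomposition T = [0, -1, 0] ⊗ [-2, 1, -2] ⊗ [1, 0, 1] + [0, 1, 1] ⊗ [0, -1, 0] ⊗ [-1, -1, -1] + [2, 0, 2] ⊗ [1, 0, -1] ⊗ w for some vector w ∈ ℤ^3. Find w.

w = [-1, 0, 1]

Subtract the known terms from T to get the rank-1 residual R = [2, 0, 2] ⊗ [1, 0, -1] ⊗ w, so R[i,j,k] = a[i]·b[j]·w[k]. Pick indices with nonzero a[1]·b[1] = (2)·(1) = 2. Only the fibre through (1,1,·) is needed: R[1,1,:] = T[1,1,:] − Σₗ aₗ[1]bₗ[1]cₗ = [-2, 0, 2] − (0)·(-2)·[1, 0, 1] − (0)·(0)·[-1, -1, -1] = [-2, 0, 2]. Then w[k] = R[1,1,k] / 2 for each k, giving w = [-2, 0, 2] / 2 = [-1, 0, 1].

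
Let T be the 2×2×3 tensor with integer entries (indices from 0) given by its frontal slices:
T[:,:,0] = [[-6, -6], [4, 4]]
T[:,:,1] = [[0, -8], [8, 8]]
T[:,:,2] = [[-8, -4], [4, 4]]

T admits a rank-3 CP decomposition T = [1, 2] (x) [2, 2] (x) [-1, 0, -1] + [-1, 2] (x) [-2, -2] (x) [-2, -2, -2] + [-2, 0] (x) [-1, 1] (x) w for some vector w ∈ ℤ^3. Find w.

w = [0, 2, -1]

Subtract the known terms from T to get the rank-1 residual R = [-2, 0] (x) [-1, 1] (x) w, so R[i,j,k] = a[i]·b[j]·w[k]. Pick indices with nonzero a[0]·b[0] = (-2)·(-1) = 2. Only the fibre through (0,0,·) is needed: R[0,0,:] = T[0,0,:] − Σₗ aₗ[0]bₗ[0]cₗ = [-6, 0, -8] − (1)·(2)·[-1, 0, -1] − (-1)·(-2)·[-2, -2, -2] = [0, 4, -2]. Then w[k] = R[0,0,k] / 2 for each k, giving w = [0, 4, -2] / 2 = [0, 2, -1].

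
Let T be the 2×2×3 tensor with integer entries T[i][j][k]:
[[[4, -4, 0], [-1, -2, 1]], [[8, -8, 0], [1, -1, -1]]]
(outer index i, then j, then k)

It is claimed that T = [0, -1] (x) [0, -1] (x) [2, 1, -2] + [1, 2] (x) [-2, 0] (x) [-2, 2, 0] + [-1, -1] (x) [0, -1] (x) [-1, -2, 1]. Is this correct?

Yes

Reconstruct entrywise from the claimed factors. For example, T[1,1,0] = 1 and Σₗ aₗ[1]bₗ[1]cₗ[0] = (-1)·(-1)·(2) + (2)·(0)·(-2) + (-1)·(-1)·(-1) = 1; checking all 12 entries, every one matches. The claim holds.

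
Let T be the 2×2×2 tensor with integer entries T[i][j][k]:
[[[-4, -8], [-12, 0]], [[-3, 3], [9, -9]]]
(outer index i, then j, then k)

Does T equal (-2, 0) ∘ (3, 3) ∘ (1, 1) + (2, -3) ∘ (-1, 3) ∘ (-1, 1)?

Reconstruct entrywise from the claimed factors. For example, T[1,0,0] = -3 and Σₗ aₗ[1]bₗ[0]cₗ[0] = (0)·(3)·(1) + (-3)·(-1)·(-1) = -3; checking all 8 entries, every one matches. The claim holds.

Yes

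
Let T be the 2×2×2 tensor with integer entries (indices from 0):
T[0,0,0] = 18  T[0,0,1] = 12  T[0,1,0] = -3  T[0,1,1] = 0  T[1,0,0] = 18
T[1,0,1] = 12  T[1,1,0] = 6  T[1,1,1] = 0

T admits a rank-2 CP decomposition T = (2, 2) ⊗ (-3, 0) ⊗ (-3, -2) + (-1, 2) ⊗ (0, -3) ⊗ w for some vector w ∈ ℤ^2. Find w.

w = (-1, 0)

Subtract the known terms from T to get the rank-1 residual R = (-1, 2) ⊗ (0, -3) ⊗ w, so R[i,j,k] = a[i]·b[j]·w[k]. Pick indices with nonzero a[0]·b[1] = (-1)·(-3) = 3. Only the fibre through (0,1,·) is needed: R[0,1,:] = T[0,1,:] − Σₗ aₗ[0]bₗ[1]cₗ = [-3, 0] − (2)·(0)·(-3, -2) = [-3, 0]. Then w[k] = R[0,1,k] / 3 for each k, giving w = [-3, 0] / 3 = (-1, 0).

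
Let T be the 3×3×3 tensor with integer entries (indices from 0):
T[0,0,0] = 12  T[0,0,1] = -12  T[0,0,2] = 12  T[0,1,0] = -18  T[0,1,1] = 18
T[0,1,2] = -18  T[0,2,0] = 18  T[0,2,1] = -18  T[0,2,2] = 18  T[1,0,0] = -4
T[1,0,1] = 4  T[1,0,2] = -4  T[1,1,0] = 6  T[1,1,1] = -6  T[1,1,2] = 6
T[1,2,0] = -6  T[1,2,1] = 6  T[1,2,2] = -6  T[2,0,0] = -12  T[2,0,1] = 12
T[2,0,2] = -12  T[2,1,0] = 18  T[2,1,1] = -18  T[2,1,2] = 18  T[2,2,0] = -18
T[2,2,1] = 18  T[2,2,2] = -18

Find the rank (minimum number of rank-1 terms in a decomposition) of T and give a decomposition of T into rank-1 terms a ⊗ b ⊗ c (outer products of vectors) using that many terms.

Lower bound: T ≠ 0 (e.g. T[0,0,0] = 12), so rank(T) ≥ 1.
Upper bound: the mode-1 fibre T[:,0,0] = [12, -4, -12] gives a = (3, -1, -3) (primitive direction); the mode-2 fibre T[0,:,0] = [12, -18, 18] gives b = (2, -3, 3); then c[k] = T[0,0,k] / (a[0]·b[0]) = [12, -12, 12] / 6 = (2, -2, 2).
Expanding (3, -1, -3) ⊗ (2, -3, 3) ⊗ (2, -2, 2) reproduces all 27 entries of T, so T = (3, -1, -3) ⊗ (2, -3, 3) ⊗ (2, -2, 2) and rank(T) ≤ 1.
These bounds meet, so rank(T) = 1.

rank(T) = 1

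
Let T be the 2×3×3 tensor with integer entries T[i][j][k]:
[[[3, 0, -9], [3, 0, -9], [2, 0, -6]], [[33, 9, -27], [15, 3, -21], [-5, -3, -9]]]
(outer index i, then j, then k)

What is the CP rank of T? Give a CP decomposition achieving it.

rank(T) = 2

Lower bound: the mode-2 unfolding of T (rows indexed by j, columns by (i,k) = (0,0), (0,1), (0,2), (1,0), (1,1), (1,2)) is [[3, 0, -9, 33, 9, -27], [3, 0, -9, 15, 3, -21], [2, 0, -6, -5, -3, -9]].
There the 2×2 minor on rows j ∈ {0, 1}, columns (i,k) ∈ {(0,0), (1,0)} is det [[3, 33], [3, 15]] = -54 ≠ 0, so this unfolding has rank ≥ 2; CP rank is at least every unfolding rank, so rank(T) ≥ 2. (Unfolding ranks only ever bound the CP rank from below — rank(T) can be strictly larger than all of them — so the matching upper bound has to come from an explicit 2-term decomposition.)
Upper bound — finding two terms. Write S_k = T[:,:,k] for the frontal slices: S₀ = [[3, 3, 2], [33, 15, -5]], S₁ = [[0, 0, 0], [9, 3, -3]], S₂ = [[-9, -9, -6], [-27, -21, -9]].
If T = a₁ ⊗ b₁ ⊗ c₁ + a₂ ⊗ b₂ ⊗ c₂ then each S_k = c₁[k]·a₁b₁ᵀ + c₂[k]·a₂b₂ᵀ. S₀ and S₁ are linearly independent, so a₁b₁ᵀ and a₂b₂ᵀ must span the same plane of matrices: they are the rank-1 matrices of the form x·S₀ + y·S₁.
The 2×2 minor of x·S₀ + y·S₁ on rows {0,1}, columns {0,1} is −54·x² − 18·xy = (-18)·(3·x + y)(x), vanishing at (x:y) = (1:-3) and (0:1).
M₁ = S₀ − 3·S₁ = [[3, 3, 2], [6, 6, 4]] = [1, 2][3, 3, 2]ᵀ and M₂ = S₁ = [[0, 0, 0], [9, 3, -3]] = 3·[0, 1][3, 1, -1]ᵀ, so take a₁ = [1, 2], b₁ = [3, 3, 2], a₂ = [0, 1], b₂ = [3, 1, -1].
Each slice is an integer combination of E₁ = a₁b₁ᵀ and E₂ = a₂b₂ᵀ: S₀ = E₁ + 9·E₂, S₁ = 3·E₂, S₂ = −3·E₁ − 3·E₂; reading off coefficients, c₁ = [1, 0, -3] and c₂ = [9, 3, -3].
Hence T = [1, 2] ⊗ [3, 3, 2] ⊗ [1, 0, -3] + [0, 1] ⊗ [3, 1, -1] ⊗ [9, 3, -3], so rank(T) ≤ 2.
These bounds meet, so rank(T) = 2.
Check entry T[1,0,0] = 33: (2)·(3)·(1) + (1)·(3)·(9) = 33.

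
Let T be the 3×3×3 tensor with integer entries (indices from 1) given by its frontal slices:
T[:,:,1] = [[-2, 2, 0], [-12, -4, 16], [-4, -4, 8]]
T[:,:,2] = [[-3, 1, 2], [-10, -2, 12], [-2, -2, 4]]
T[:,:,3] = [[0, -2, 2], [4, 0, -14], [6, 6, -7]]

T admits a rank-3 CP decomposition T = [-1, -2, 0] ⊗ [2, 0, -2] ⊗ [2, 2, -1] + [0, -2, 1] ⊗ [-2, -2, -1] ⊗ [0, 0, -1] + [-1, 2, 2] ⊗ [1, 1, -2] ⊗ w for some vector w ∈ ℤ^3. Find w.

Subtract the known terms from T to get the rank-1 residual R = [-1, 2, 2] ⊗ [1, 1, -2] ⊗ w, so R[i,j,k] = a[i]·b[j]·w[k]. Pick indices with nonzero a[1]·b[1] = (-1)·(1) = -1. Only the fibre through (1,1,·) is needed: R[1,1,:] = T[1,1,:] − Σₗ aₗ[1]bₗ[1]cₗ = [-2, -3, 0] − (-1)·(2)·[2, 2, -1] − (0)·(-2)·[0, 0, -1] = [2, 1, -2]. Then w[k] = R[1,1,k] / -1 for each k, giving w = [2, 1, -2] / -1 = [-2, -1, 2].

w = [-2, -1, 2]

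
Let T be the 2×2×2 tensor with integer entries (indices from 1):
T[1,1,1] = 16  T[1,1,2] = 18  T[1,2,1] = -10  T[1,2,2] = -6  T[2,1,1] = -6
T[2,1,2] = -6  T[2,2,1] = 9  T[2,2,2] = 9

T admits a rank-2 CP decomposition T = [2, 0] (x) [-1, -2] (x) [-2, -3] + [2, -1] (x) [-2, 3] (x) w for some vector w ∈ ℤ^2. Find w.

Subtract the known terms from T to get the rank-1 residual R = [2, -1] (x) [-2, 3] (x) w, so R[i,j,k] = a[i]·b[j]·w[k]. Pick indices with nonzero a[1]·b[1] = (2)·(-2) = -4. Only the fibre through (1,1,·) is needed: R[1,1,:] = T[1,1,:] − Σₗ aₗ[1]bₗ[1]cₗ = [16, 18] − (2)·(-1)·[-2, -3] = [12, 12]. Then w[k] = R[1,1,k] / -4 for each k, giving w = [12, 12] / -4 = [-3, -3].

w = [-3, -3]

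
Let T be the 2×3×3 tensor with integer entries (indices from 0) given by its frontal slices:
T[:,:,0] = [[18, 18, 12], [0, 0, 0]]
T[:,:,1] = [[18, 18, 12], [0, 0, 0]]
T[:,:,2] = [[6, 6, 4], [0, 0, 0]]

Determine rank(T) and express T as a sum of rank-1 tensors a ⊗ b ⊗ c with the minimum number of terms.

rank(T) = 1

Lower bound: T ≠ 0 (e.g. T[0,0,0] = 18), so rank(T) ≥ 1.
Upper bound: the mode-1 fibre T[:,0,0] = [18, 0] gives a = [1, 0] (primitive direction); the mode-2 fibre T[0,:,0] = [18, 18, 12] gives b = [3, 3, 2]; then c[k] = T[0,0,k] / (a[0]·b[0]) = [18, 18, 6] / 3 = [6, 6, 2].
Expanding [1, 0] ⊗ [3, 3, 2] ⊗ [6, 6, 2] reproduces all 18 entries of T, so T = [1, 0] ⊗ [3, 3, 2] ⊗ [6, 6, 2] and rank(T) ≤ 1.
These bounds meet, so rank(T) = 1.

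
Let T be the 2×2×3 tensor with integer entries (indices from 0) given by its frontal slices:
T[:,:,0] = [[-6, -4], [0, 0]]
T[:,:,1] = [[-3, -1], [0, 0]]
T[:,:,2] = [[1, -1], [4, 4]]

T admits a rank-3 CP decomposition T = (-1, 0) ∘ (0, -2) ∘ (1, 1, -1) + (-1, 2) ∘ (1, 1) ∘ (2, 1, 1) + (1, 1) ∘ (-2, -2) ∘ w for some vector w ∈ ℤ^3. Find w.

Subtract the known terms from T to get the rank-1 residual R = (1, 1) ∘ (-2, -2) ∘ w, so R[i,j,k] = a[i]·b[j]·w[k]. Pick indices with nonzero a[0]·b[0] = (1)·(-2) = -2. Only the fibre through (0,0,·) is needed: R[0,0,:] = T[0,0,:] − Σₗ aₗ[0]bₗ[0]cₗ = [-6, -3, 1] − (-1)·(0)·(1, 1, -1) − (-1)·(1)·(2, 1, 1) = [-4, -2, 2]. Then w[k] = R[0,0,k] / -2 for each k, giving w = [-4, -2, 2] / -2 = (2, 1, -1).

w = (2, 1, -1)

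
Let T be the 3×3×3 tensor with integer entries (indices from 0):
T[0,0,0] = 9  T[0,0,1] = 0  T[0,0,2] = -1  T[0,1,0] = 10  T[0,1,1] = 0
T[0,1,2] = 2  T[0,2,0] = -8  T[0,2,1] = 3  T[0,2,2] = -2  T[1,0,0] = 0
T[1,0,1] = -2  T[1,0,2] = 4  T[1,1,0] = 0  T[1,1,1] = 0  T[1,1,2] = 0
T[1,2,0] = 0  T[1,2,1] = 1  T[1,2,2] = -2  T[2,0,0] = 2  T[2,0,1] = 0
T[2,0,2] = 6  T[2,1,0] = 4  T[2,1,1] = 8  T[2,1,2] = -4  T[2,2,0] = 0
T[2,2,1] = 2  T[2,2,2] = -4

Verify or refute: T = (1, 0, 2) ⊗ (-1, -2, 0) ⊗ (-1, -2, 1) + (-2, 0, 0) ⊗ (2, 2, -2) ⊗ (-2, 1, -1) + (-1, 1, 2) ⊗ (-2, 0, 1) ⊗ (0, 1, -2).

Yes

Reconstruct entrywise from the claimed factors. For example, T[2,2,1] = 2 and Σₗ aₗ[2]bₗ[2]cₗ[1] = (2)·(0)·(-2) + (0)·(-2)·(1) + (2)·(1)·(1) = 2; checking all 27 entries, every one matches. The claim holds.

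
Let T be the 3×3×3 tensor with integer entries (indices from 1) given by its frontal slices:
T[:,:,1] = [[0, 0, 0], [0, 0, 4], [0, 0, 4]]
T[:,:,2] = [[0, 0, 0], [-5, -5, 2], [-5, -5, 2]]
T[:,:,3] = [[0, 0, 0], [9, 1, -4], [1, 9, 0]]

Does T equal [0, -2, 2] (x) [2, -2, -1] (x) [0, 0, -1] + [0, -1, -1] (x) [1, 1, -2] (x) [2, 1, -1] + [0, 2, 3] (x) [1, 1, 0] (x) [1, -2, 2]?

Reconstruct entry (3,1,1) from the claimed factors: Σₗ aₗ[3]bₗ[1]cₗ[1] = (2)·(2)·(0) + (-1)·(1)·(2) + (3)·(1)·(1) = 1, but T[3,1,1] = 0. The claim is false.

No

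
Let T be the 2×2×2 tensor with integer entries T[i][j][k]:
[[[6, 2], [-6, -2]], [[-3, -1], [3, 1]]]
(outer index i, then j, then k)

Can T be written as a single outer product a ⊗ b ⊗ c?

Yes

The mode-1 fibre T[:,0,0] = [6, -3] gives a = (2, -1) (primitive direction); the mode-2 fibre T[0,:,0] = [6, -6] gives b = (1, -1); then c[k] = T[0,0,k] / (a[0]·b[0]) = [6, 2] / 2 = (3, 1).
Expanding (2, -1) ⊗ (1, -1) ⊗ (3, 1) reproduces all 8 entries of T, so T = (2, -1) ⊗ (1, -1) ⊗ (3, 1) and rank(T) ≤ 1.
Equivalently every frontal slice T[:,:,k] is c[k] times the rank-1 matrix (2, -1) ⊗ (1, -1). So T has rank 1 (it is nonzero).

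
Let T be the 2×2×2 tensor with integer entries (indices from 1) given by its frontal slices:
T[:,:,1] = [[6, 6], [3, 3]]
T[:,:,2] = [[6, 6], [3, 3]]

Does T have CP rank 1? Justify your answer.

Yes

If T = a ⊗ b ⊗ c then every fibre of T is a multiple of the corresponding factor, so read the factors off the fibres through the nonzero entry T[1,1,1] = 6.
The mode-1 fibre T[:,1,1] = [6, 3] gives a = [2, 1] (primitive direction); the mode-2 fibre T[1,:,1] = [6, 6] gives b = [1, 1]; then c[k] = T[1,1,k] / (a[1]·b[1]) = [6, 6] / 2 = [3, 3].
Expanding [2, 1] ⊗ [1, 1] ⊗ [3, 3] reproduces all 8 entries of T, so T = [2, 1] ⊗ [1, 1] ⊗ [3, 3] and rank(T) ≤ 1.
Equivalently every frontal slice T[:,:,k] is c[k] times the rank-1 matrix [2, 1] ⊗ [1, 1]. So T has rank 1 (it is nonzero).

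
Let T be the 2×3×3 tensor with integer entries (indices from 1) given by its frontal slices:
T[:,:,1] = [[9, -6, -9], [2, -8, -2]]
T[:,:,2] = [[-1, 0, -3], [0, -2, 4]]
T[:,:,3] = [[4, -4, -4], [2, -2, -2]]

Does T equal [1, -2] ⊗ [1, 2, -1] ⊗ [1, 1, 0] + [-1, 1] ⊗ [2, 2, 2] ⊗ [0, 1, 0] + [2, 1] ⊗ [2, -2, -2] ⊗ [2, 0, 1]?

Reconstruct entrywise from the claimed factors. For example, T[1,1,1] = 9 and Σₗ aₗ[1]bₗ[1]cₗ[1] = (1)·(1)·(1) + (-1)·(2)·(0) + (2)·(2)·(2) = 9; checking all 18 entries, every one matches. The claim holds.

Yes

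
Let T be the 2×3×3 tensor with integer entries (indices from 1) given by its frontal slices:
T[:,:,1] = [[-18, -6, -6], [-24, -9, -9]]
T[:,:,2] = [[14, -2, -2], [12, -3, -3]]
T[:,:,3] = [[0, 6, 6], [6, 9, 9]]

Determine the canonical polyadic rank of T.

2

Lower bound: the mode-3 unfolding of T (rows indexed by k, columns by (i,j) = (1,1), (1,2), (1,3), (2,1), (2,2), (2,3)) is [[-18, -6, -6, -24, -9, -9], [14, -2, -2, 12, -3, -3], [0, 6, 6, 6, 9, 9]].
There the 2×2 minor on rows k ∈ {1, 2}, columns (i,j) ∈ {(1,1), (1,2)} is det [[-18, -6], [14, -2]] = 120 ≠ 0, so this unfolding has rank ≥ 2; CP rank is at least every unfolding rank, so rank(T) ≥ 2. (This is only a lower bound: in general the CP rank may exceed every unfolding rank, so we still need to exhibit 2 rank-1 terms summing to T.)
Upper bound — finding two terms. Write S_k = T[:,:,k] for the frontal slices: S₁ = [[-18, -6, -6], [-24, -9, -9]], S₂ = [[14, -2, -2], [12, -3, -3]], S₃ = [[0, 6, 6], [6, 9, 9]].
If T = a₁ ⊗ b₁ ⊗ c₁ + a₂ ⊗ b₂ ⊗ c₂ then each S_k = c₁[k]·a₁b₁ᵀ + c₂[k]·a₂b₂ᵀ. S₁ and S₂ are linearly independent, so a₁b₁ᵀ and a₂b₂ᵀ must span the same plane of matrices: they are the rank-1 matrices of the form x·S₁ + y·S₂.
The 2×2 minor of x·S₁ + y·S₂ on rows {1,2}, columns {1,2} is 18·x² − 48·xy − 18·y² = 6·(x − 3·y)(3·x + y), vanishing at (x:y) = (3:1) and (1:-3).
M₁ = 3·S₁ + S₂ = [[-40, -20, -20], [-60, -30, -30]] = (-10)·(2, 3)(2, 1, 1)ᵀ and M₂ = S₁ − 3·S₂ = [[-60, 0, 0], [-60, 0, 0]] = (-60)·(1, 1)(1, 0, 0)ᵀ, so take a₁ = (2, 3), b₁ = (2, 1, 1), a₂ = (1, 1), b₂ = (1, 0, 0).
Each slice is an integer combination of E₁ = a₁b₁ᵀ and E₂ = a₂b₂ᵀ: S₁ = −3·E₁ − 6·E₂, S₂ = −E₁ + 18·E₂, S₃ = 3·E₁ − 12·E₂; reading off coefficients, c₁ = (-3, -1, 3) and c₂ = (-6, 18, -12).
Hence T = (2, 3) ⊗ (2, 1, 1) ⊗ (-3, -1, 3) + (1, 1) ⊗ (1, 0, 0) ⊗ (-6, 18, -12), so rank(T) ≤ 2.
These bounds meet, so rank(T) = 2.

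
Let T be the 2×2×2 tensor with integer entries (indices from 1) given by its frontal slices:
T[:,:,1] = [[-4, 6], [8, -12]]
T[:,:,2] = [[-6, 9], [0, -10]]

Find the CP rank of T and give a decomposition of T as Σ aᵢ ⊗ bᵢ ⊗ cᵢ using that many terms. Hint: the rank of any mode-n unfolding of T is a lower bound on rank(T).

Lower bound: the mode-3 unfolding of T (rows indexed by k, columns by (i,j) = (1,1), (1,2), (2,1), (2,2)) is [[-4, 6, 8, -12], [-6, 9, 0, -10]].
There the 2×2 minor on rows k ∈ {1, 2}, columns (i,j) ∈ {(1,1), (2,1)} is det [[-4, 8], [-6, 0]] = 48 ≠ 0, so this unfolding has rank ≥ 2; CP rank is at least every unfolding rank, so rank(T) ≥ 2. (This is only a lower bound: in general the CP rank may exceed every unfolding rank, so we still need to exhibit 2 rank-1 terms summing to T.)
Upper bound — finding two terms. Write S_k = T[:,:,k] for the frontal slices: S₁ = [[-4, 6], [8, -12]], S₂ = [[-6, 9], [0, -10]].
If T = a₁ ⊗ b₁ ⊗ c₁ + a₂ ⊗ b₂ ⊗ c₂ then each S_k = c₁[k]·a₁b₁ᵀ + c₂[k]·a₂b₂ᵀ. S₁ and S₂ are linearly independent, so a₁b₁ᵀ and a₂b₂ᵀ must span the same plane of matrices: they are the rank-1 matrices of the form x·S₁ + y·S₂.
det(x·S₁ + y·S₂) is 40·xy + 60·y² = 20·(2·x + 3·y)(y), vanishing at (x:y) = (3:-2) and (1:0).
M₁ = 3·S₁ − 2·S₂ = [[0, 0], [24, -16]] = 8·[0, 1][3, -2]ᵀ and M₂ = S₁ = [[-4, 6], [8, -12]] = (-2)·[1, -2][2, -3]ᵀ, so take a₁ = [0, 1], b₁ = [3, -2], a₂ = [1, -2], b₂ = [2, -3].
Each slice is an integer combination of E₁ = a₁b₁ᵀ and E₂ = a₂b₂ᵀ: S₁ = −2·E₂, S₂ = −4·E₁ − 3·E₂; reading off coefficients, c₁ = [0, -4] and c₂ = [-2, -3].
Hence T = [0, 1] ⊗ [3, -2] ⊗ [0, -4] + [1, -2] ⊗ [2, -3] ⊗ [-2, -3], so rank(T) ≤ 2.
These bounds meet, so rank(T) = 2.

rank(T) = 2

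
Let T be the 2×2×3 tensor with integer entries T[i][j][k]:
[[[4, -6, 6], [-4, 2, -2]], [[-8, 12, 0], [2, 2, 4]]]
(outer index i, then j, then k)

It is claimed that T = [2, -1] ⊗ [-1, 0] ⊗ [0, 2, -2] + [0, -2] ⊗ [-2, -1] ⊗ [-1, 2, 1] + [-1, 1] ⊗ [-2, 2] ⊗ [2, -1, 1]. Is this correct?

Yes

Reconstruct entrywise from the claimed factors. For example, T[0,1,0] = -4 and Σₗ aₗ[0]bₗ[1]cₗ[0] = (2)·(0)·(0) + (0)·(-1)·(-1) + (-1)·(2)·(2) = -4; checking all 12 entries, every one matches. The claim holds.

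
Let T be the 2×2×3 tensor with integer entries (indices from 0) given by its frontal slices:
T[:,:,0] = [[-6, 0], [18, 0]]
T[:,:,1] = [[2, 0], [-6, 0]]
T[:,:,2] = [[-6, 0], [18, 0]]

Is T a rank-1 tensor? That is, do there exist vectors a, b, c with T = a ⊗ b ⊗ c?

Yes

If T = a ⊗ b ⊗ c then every fibre of T is a multiple of the corresponding factor, so read the factors off the fibres through the nonzero entry T[0,0,0] = -6.
The mode-1 fibre T[:,0,0] = [-6, 18] gives a = (1, -3) (primitive direction); the mode-2 fibre T[0,:,0] = [-6, 0] gives b = (1, 0); then c[k] = T[0,0,k] / (a[0]·b[0]) = [-6, 2, -6] / 1 = (-6, 2, -6).
Expanding (1, -3) ⊗ (1, 0) ⊗ (-6, 2, -6) reproduces all 12 entries of T, so T = (1, -3) ⊗ (1, 0) ⊗ (-6, 2, -6) and rank(T) ≤ 1.
Equivalently every frontal slice T[:,:,k] is c[k] times the rank-1 matrix (1, -3) ⊗ (1, 0). So T has rank 1 (it is nonzero).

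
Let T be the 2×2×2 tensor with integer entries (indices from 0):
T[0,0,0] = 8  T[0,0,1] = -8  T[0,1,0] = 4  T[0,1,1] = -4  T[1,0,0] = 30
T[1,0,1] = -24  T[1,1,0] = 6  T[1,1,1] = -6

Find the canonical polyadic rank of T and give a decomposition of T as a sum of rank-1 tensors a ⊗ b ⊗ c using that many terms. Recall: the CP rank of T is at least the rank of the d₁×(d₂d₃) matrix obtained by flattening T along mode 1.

rank(T) = 2

Lower bound: the mode-3 unfolding of T (rows indexed by k, columns by (i,j) = (0,0), (0,1), (1,0), (1,1)) is [[8, 4, 30, 6], [-8, -4, -24, -6]].
There the 2×2 minor on rows k ∈ {0, 1}, columns (i,j) ∈ {(0,0), (1,0)} is det [[8, 30], [-8, -24]] = 48 ≠ 0, so this unfolding has rank ≥ 2; CP rank is at least every unfolding rank, so rank(T) ≥ 2. (Unfolding ranks only ever bound the CP rank from below — rank(T) can be strictly larger than all of them — so the matching upper bound has to come from an explicit 2-term decomposition.)
Upper bound — finding two terms. Write S_k = T[:,:,k] for the frontal slices: S₀ = [[8, 4], [30, 6]], S₁ = [[-8, -4], [-24, -6]].
If T = a₁ ⊗ b₁ ⊗ c₁ + a₂ ⊗ b₂ ⊗ c₂ then each S_k = c₁[k]·a₁b₁ᵀ + c₂[k]·a₂b₂ᵀ. S₀ and S₁ are linearly independent, so a₁b₁ᵀ and a₂b₂ᵀ must span the same plane of matrices: they are the rank-1 matrices of the form x·S₀ + y·S₁.
det(x·S₀ + y·S₁) is −72·x² + 120·xy − 48·y² = (-24)·(3·x − 2·y)(x − y), vanishing at (x:y) = (2:3) and (1:1).
M₁ = 2·S₀ + 3·S₁ = [[-8, -4], [-12, -6]] = (-2)·[2, 3][2, 1]ᵀ and M₂ = S₀ + S₁ = [[0, 0], [6, 0]] = 6·[0, 1][1, 0]ᵀ, so take a₁ = [2, 3], b₁ = [2, 1], a₂ = [0, 1], b₂ = [1, 0].
Each slice is an integer combination of E₁ = a₁b₁ᵀ and E₂ = a₂b₂ᵀ: S₀ = 2·E₁ + 18·E₂, S₁ = −2·E₁ − 12·E₂; reading off coefficients, c₁ = [2, -2] and c₂ = [18, -12].
Hence T = [2, 3] ⊗ [2, 1] ⊗ [2, -2] + [0, 1] ⊗ [1, 0] ⊗ [18, -12], so rank(T) ≤ 2.
These bounds meet, so rank(T) = 2.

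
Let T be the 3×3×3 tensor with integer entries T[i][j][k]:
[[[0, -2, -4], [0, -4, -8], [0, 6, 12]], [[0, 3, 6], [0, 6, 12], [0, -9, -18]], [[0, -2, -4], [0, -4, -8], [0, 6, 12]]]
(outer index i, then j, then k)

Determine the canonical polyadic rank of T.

Lower bound: T ≠ 0 (e.g. T[0,0,1] = -2), so rank(T) ≥ 1.
Upper bound: if T = a ⊗ b ⊗ c then every fibre of T is a multiple of the corresponding factor, so read the factors off the fibres through the nonzero entry T[0,0,1] = -2.
The mode-1 fibre T[:,0,1] = [-2, 3, -2] gives a = [2, -3, 2] (primitive direction); the mode-2 fibre T[0,:,1] = [-2, -4, 6] gives b = [1, 2, -3]; then c[k] = T[0,0,k] / (a[0]·b[0]) = [0, -2, -4] / 2 = [0, -1, -2].
Expanding [2, -3, 2] ⊗ [1, 2, -3] ⊗ [0, -1, -2] reproduces all 27 entries of T, so T = [2, -3, 2] ⊗ [1, 2, -3] ⊗ [0, -1, -2] and rank(T) ≤ 1.
These bounds meet, so rank(T) = 1.

1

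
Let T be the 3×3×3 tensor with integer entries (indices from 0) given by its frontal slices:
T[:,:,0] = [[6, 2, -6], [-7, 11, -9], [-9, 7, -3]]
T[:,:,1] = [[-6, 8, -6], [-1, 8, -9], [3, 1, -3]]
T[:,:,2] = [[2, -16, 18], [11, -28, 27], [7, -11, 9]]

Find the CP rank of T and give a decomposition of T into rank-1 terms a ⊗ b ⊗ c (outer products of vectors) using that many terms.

rank(T) = 2

Lower bound: the mode-1 unfolding of T (rows indexed by i, columns by (j,k) = (0,0), (0,1), (0,2), (1,0), (1,1), (1,2), (2,0), (2,1), (2,2)) is [[6, -6, 2, 2, 8, -16, -6, -6, 18], [-7, -1, 11, 11, 8, -28, -9, -9, 27], [-9, 3, 7, 7, 1, -11, -3, -3, 9]].
There the 2×2 minor on rows i ∈ {0, 1}, columns (j,k) ∈ {(0,0), (0,1)} is det [[6, -6], [-7, -1]] = -48 ≠ 0, so this unfolding has rank ≥ 2; CP rank is at least every unfolding rank, so rank(T) ≥ 2. (This is only a lower bound: in general the CP rank may exceed every unfolding rank, so we still need to exhibit 2 rank-1 terms summing to T.)
Upper bound — finding two terms. Write S_k = T[:,:,k] for the frontal slices: S₀ = [[6, 2, -6], [-7, 11, -9], [-9, 7, -3]], S₁ = [[-6, 8, -6], [-1, 8, -9], [3, 1, -3]], S₂ = [[2, -16, 18], [11, -28, 27], [7, -11, 9]].
If T = a₁ ⊗ b₁ ⊗ c₁ + a₂ ⊗ b₂ ⊗ c₂ then each S_k = c₁[k]·a₁b₁ᵀ + c₂[k]·a₂b₂ᵀ. S₀ and S₁ are linearly independent, so a₁b₁ᵀ and a₂b₂ᵀ must span the same plane of matrices: they are the rank-1 matrices of the form x·S₀ + y·S₁.
The 2×2 minor of x·S₀ + y·S₁ on rows {0,1}, columns {0,1} is 80·x² + 40·xy − 40·y² = 40·(2·x − y)(x + y), vanishing at (x:y) = (1:2) and (1:-1).
M₁ = S₀ + 2·S₁ = [[-6, 18, -18], [-9, 27, -27], [-3, 9, -9]] = (-3)·[2, 3, 1][1, -3, 3]ᵀ and M₂ = S₀ − S₁ = [[12, -6, 0], [-6, 3, 0], [-12, 6, 0]] = 3·[2, -1, -2][2, -1, 0]ᵀ, so take a₁ = [2, 3, 1], b₁ = [1, -3, 3], a₂ = [2, -1, -2], b₂ = [2, -1, 0].
Each slice is an integer combination of E₁ = a₁b₁ᵀ and E₂ = a₂b₂ᵀ: S₀ = −E₁ + 2·E₂, S₁ = −E₁ − E₂, S₂ = 3·E₁ − E₂; reading off coefficients, c₁ = [-1, -1, 3] and c₂ = [2, -1, -1].
Hence T = [2, 3, 1] ⊗ [1, -3, 3] ⊗ [-1, -1, 3] + [2, -1, -2] ⊗ [2, -1, 0] ⊗ [2, -1, -1], so rank(T) ≤ 2.
These bounds meet, so rank(T) = 2.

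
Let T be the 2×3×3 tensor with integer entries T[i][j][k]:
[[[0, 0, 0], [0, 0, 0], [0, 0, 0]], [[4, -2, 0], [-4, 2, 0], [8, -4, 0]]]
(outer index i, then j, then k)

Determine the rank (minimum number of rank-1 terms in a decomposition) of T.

Lower bound: T ≠ 0 (e.g. T[1,0,0] = 4), so rank(T) ≥ 1.
Upper bound: if T = a ⊗ b ⊗ c then every fibre of T is a multiple of the corresponding factor, so read the factors off the fibres through the nonzero entry T[1,0,0] = 4.
The mode-1 fibre T[:,0,0] = [0, 4] gives a = [0, 1] (primitive direction); the mode-2 fibre T[1,:,0] = [4, -4, 8] gives b = [1, -1, 2]; then c[k] = T[1,0,k] / (a[1]·b[0]) = [4, -2, 0] / 1 = [4, -2, 0].
Expanding [0, 1] ⊗ [1, -1, 2] ⊗ [4, -2, 0] reproduces all 18 entries of T, so T = [0, 1] ⊗ [1, -1, 2] ⊗ [4, -2, 0] and rank(T) ≤ 1.
These bounds meet, so rank(T) = 1.

1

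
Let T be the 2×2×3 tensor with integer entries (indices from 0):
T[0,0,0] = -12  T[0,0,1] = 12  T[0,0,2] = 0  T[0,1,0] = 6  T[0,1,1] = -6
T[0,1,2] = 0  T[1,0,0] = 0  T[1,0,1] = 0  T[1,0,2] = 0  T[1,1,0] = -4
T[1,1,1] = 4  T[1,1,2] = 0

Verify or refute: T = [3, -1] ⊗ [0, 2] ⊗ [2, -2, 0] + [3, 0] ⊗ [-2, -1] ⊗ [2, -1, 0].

No

Reconstruct entry (0,0,1) from the claimed factors: Σₗ aₗ[0]bₗ[0]cₗ[1] = (3)·(0)·(-2) + (3)·(-2)·(-1) = 6, but T[0,0,1] = 12. The claim is false.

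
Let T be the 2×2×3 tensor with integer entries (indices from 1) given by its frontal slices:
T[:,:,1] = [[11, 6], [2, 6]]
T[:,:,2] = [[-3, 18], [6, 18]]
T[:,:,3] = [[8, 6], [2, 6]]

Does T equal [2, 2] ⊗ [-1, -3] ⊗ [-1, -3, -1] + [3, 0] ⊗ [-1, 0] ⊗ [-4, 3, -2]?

No

Reconstruct entry (1,1,1) from the claimed factors: Σₗ aₗ[1]bₗ[1]cₗ[1] = (2)·(-1)·(-1) + (3)·(-1)·(-4) = 14, but T[1,1,1] = 11. The claim is false.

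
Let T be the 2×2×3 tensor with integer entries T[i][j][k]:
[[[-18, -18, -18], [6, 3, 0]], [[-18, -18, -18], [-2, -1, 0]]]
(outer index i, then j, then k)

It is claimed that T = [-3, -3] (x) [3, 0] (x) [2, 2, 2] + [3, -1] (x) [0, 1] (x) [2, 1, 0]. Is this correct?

Reconstruct entrywise from the claimed factors. For example, T[1,0,2] = -18 and Σₗ aₗ[1]bₗ[0]cₗ[2] = (-3)·(3)·(2) + (-1)·(0)·(0) = -18; checking all 12 entries, every one matches. The claim holds.

Yes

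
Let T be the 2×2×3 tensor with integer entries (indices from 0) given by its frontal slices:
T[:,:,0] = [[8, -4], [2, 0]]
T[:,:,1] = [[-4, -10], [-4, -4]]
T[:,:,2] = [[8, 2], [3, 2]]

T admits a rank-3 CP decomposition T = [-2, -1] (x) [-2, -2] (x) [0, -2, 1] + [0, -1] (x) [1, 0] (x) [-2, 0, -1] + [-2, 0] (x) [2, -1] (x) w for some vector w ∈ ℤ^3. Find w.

Subtract the known terms from T to get the rank-1 residual R = [-2, 0] (x) [2, -1] (x) w, so R[i,j,k] = a[i]·b[j]·w[k]. Pick indices with nonzero a[0]·b[0] = (-2)·(2) = -4. Only the fibre through (0,0,·) is needed: R[0,0,:] = T[0,0,:] − Σₗ aₗ[0]bₗ[0]cₗ = [8, -4, 8] − (-2)·(-2)·[0, -2, 1] − (0)·(1)·[-2, 0, -1] = [8, 4, 4]. Then w[k] = R[0,0,k] / -4 for each k, giving w = [8, 4, 4] / -4 = [-2, -1, -1].

w = [-2, -1, -1]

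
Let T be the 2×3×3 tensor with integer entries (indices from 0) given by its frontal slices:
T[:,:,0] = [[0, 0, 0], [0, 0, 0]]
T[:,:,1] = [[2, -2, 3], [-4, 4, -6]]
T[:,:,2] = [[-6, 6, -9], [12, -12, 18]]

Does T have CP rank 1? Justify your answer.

Yes

The mode-1 fibre T[:,0,1] = [2, -4] gives a = [1, -2] (primitive direction); the mode-2 fibre T[0,:,1] = [2, -2, 3] gives b = [2, -2, 3]; then c[k] = T[0,0,k] / (a[0]·b[0]) = [0, 2, -6] / 2 = [0, 1, -3].
Expanding [1, -2] (x) [2, -2, 3] (x) [0, 1, -3] reproduces all 18 entries of T, so T = [1, -2] (x) [2, -2, 3] (x) [0, 1, -3] and rank(T) ≤ 1.
Equivalently every frontal slice T[:,:,k] is c[k] times the rank-1 matrix [1, -2] (x) [2, -2, 3]. So T has rank 1 (it is nonzero).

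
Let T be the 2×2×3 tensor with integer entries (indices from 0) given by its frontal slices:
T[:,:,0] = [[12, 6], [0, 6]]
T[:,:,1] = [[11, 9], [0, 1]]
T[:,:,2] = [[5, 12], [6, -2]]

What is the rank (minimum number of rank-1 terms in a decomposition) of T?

Lower bound: the mode-3 unfolding of T (rows indexed by k, columns by (i,j) = (0,0), (0,1), (1,0), (1,1)) is [[12, 6, 0, 6], [11, 9, 0, 1], [5, 12, 6, -2]].
There the 3×3 minor on rows k ∈ {0, 1, 2}, columns (i,j) ∈ {(0,0), (0,1), (1,0)} is det [[12, 6, 0], [11, 9, 0], [5, 12, 6]] = 252 ≠ 0, so this unfolding has rank ≥ 3; CP rank is at least every unfolding rank, so rank(T) ≥ 3. (This is only a lower bound: in general the CP rank may exceed every unfolding rank, so we still need to exhibit 3 rank-1 terms summing to T.)
Upper bound: T is a sum of 3 rank-1 terms, T = [1, -2] ∘ [1, 2] ∘ [0, 1, 1] + [1, -1] ∘ [2, -1] ∘ [2, 1, -2] + [2, 1] ∘ [1, 1] ∘ [4, 4, 4] (one valid choice — decompositions are not unique — normalised so each a, b is primitive with positive first nonzero entry; check it by expanding all entries), so rank(T) ≤ 3.
These bounds meet, so rank(T) = 3.
Check entry T[1,1,2] = -2: (-2)·(2)·(1) + (-1)·(-1)·(-2) + (1)·(1)·(4) = -2.

3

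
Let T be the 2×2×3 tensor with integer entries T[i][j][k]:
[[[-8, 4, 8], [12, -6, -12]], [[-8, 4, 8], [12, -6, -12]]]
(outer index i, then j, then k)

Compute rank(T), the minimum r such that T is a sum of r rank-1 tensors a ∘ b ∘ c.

1

Lower bound: T ≠ 0 (e.g. T[0,0,0] = -8), so rank(T) ≥ 1.
Upper bound: the mode-1 fibre T[:,0,0] = [-8, -8] gives a = [1, 1] (primitive direction); the mode-2 fibre T[0,:,0] = [-8, 12] gives b = [2, -3]; then c[k] = T[0,0,k] / (a[0]·b[0]) = [-8, 4, 8] / 2 = [-4, 2, 4].
Expanding [1, 1] ∘ [2, -3] ∘ [-4, 2, 4] reproduces all 12 entries of T, so T = [1, 1] ∘ [2, -3] ∘ [-4, 2, 4] and rank(T) ≤ 1.
These bounds meet, so rank(T) = 1.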